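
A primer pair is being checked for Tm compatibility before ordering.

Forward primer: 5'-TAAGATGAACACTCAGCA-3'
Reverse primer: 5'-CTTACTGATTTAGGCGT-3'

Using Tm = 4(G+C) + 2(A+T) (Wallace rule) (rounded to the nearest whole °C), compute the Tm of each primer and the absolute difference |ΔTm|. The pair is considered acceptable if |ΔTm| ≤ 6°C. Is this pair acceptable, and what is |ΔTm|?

Forward: A=8 T=3 G=3 C=4 → Tm = 2·11 + 4·7 = 50°C.
Reverse: A=3 T=7 G=4 C=3 → Tm = 2·10 + 4·7 = 48°C.
|ΔTm| = |50 − 48| = 2°C, ≤ 6°C.

|ΔTm| = 2°C; the pair is acceptable.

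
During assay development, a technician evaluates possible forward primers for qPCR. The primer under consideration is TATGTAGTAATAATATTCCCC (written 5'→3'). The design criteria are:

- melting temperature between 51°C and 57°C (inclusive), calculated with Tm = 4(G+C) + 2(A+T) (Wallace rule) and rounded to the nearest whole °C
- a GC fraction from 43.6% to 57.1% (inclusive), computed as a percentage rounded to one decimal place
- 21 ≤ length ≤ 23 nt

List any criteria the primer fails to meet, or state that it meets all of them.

Fails: GC content.

Base counts: A=7, T=8, G=2, C=4 (length 21).
Tm: Tm = 2·15 + 4·6 = 54°C ✓
GC content: GC 6/21 = 28.6%, outside 43.6–57.1% ✗
length: length 21 ✓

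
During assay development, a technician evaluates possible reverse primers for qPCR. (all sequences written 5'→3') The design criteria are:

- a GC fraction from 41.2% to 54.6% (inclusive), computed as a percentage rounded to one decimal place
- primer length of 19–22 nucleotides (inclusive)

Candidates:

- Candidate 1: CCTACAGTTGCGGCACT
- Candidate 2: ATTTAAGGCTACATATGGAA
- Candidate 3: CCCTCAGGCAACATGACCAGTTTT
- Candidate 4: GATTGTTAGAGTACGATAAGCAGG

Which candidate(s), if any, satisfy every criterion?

None of the candidates satisfy all criteria.

Candidate 1 (17 nt, A=3 T=4 G=4 C=6): GC 10/17 = 58.8%, outside 41.2–54.6% ✗; length 17, outside 19–22 ✗ — fails.
Candidate 2 (20 nt, A=8 T=6 G=4 C=2): GC 6/20 = 30.0%, outside 41.2–54.6% ✗; length 20 ✓ — fails.
Candidate 3 (24 nt, A=6 T=6 G=4 C=8): GC 12/24 = 50.0% ✓; length 24, outside 19–22 ✗ — fails.
Candidate 4 (24 nt, A=8 T=6 G=8 C=2): GC 10/24 = 41.7% ✓; length 24, outside 19–22 ✗ — fails.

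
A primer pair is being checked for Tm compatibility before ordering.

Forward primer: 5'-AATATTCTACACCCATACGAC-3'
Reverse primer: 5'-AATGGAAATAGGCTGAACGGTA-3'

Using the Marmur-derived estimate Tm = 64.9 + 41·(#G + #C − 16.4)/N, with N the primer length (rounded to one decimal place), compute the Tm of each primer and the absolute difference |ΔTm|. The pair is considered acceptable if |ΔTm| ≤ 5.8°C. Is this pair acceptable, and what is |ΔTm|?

Forward: G+C = 8, N = 21 → Tm = 64.9 + 41·(8 − 16.4)/21 = 48.5°C.
Reverse: G+C = 9, N = 22 → Tm = 64.9 + 41·(9 − 16.4)/22 = 51.1°C.
|ΔTm| = |48.5 − 51.1| = 2.6°C, ≤ 5.8°C.

|ΔTm| = 2.6°C; the pair is acceptable.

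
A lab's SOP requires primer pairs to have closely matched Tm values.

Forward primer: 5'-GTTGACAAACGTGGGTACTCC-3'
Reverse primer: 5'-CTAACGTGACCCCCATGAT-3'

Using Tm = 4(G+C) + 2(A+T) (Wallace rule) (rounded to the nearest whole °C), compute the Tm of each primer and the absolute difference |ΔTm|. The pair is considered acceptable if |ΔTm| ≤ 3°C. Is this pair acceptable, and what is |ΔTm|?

|ΔTm| = 6°C; the pair is not acceptable.

Forward: A=5 T=5 G=6 C=5 → Tm = 2·10 + 4·11 = 64°C.
Reverse: A=5 T=4 G=3 C=7 → Tm = 2·9 + 4·10 = 58°C.
|ΔTm| = |64 − 58| = 6°C, > 3°C.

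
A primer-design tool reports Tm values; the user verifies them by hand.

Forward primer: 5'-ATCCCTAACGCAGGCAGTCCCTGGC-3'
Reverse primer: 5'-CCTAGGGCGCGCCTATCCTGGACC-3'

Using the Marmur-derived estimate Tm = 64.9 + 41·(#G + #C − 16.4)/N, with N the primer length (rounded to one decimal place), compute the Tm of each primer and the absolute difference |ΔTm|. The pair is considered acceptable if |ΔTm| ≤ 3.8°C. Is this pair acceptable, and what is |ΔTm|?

Forward: G+C = 16, N = 25 → Tm = 64.9 + 41·(16 − 16.4)/25 = 64.2°C.
Reverse: G+C = 17, N = 24 → Tm = 64.9 + 41·(17 − 16.4)/24 = 65.9°C.
|ΔTm| = |64.2 − 65.9| = 1.7°C, ≤ 3.8°C.

|ΔTm| = 1.7°C; the pair is acceptable.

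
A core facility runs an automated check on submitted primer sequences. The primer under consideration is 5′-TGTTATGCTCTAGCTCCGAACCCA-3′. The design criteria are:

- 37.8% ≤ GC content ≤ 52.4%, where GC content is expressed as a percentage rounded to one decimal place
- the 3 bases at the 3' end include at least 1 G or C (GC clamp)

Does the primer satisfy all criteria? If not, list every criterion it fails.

Meets all criteria.

Base counts: A=5, T=7, G=4, C=8 (length 24).
GC content: GC 12/24 = 50.0% ✓
GC clamp: 3' end CCA has 2 G/C ✓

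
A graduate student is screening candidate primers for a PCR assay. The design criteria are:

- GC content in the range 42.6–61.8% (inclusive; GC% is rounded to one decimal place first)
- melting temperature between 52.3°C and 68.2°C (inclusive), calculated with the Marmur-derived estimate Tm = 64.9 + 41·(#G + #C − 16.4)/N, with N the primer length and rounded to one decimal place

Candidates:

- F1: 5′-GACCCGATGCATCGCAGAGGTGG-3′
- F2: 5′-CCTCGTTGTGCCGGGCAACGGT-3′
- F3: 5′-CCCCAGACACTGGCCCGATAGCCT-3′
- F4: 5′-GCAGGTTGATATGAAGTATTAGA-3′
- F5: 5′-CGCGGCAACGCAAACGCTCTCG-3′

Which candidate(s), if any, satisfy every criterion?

F1 (23 nt, A=5 T=3 G=9 C=6): GC 15/23 = 65.2%, outside 42.6–61.8% ✗; Tm = 64.9 + 41·(15 − 16.4)/23 = 62.4°C ✓ — fails.
F2 (22 nt, A=2 T=5 G=8 C=7): GC 15/22 = 68.2%, outside 42.6–61.8% ✗; Tm = 64.9 + 41·(15 − 16.4)/22 = 62.3°C ✓ — fails.
F3 (24 nt, A=5 T=3 G=5 C=11): GC 16/24 = 66.7%, outside 42.6–61.8% ✗; Tm = 64.9 + 41·(16 − 16.4)/24 = 64.2°C ✓ — fails.
F4 (23 nt, A=8 T=7 G=7 C=1): GC 8/23 = 34.8%, outside 42.6–61.8% ✗; Tm = 64.9 + 41·(8 − 16.4)/23 = 49.9°C, outside 52.3–68.2°C ✗ — fails.
F5 (22 nt, A=5 T=2 G=6 C=9): GC 15/22 = 68.2%, outside 42.6–61.8% ✗; Tm = 64.9 + 41·(15 − 16.4)/22 = 62.3°C ✓ — fails.

None of the candidates satisfy all criteria.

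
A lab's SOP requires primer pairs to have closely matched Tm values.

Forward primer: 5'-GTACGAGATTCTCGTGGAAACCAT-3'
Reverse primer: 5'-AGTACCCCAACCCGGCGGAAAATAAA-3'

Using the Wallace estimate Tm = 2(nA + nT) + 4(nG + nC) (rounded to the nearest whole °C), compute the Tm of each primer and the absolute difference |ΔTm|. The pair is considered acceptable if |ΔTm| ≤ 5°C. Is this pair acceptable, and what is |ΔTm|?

|ΔTm| = 8°C; the pair is not acceptable.

Forward: A=7 T=6 G=6 C=5 → Tm = 2·13 + 4·11 = 70°C.
Reverse: A=11 T=2 G=5 C=8 → Tm = 2·13 + 4·13 = 78°C.
|ΔTm| = |70 − 78| = 8°C, > 5°C.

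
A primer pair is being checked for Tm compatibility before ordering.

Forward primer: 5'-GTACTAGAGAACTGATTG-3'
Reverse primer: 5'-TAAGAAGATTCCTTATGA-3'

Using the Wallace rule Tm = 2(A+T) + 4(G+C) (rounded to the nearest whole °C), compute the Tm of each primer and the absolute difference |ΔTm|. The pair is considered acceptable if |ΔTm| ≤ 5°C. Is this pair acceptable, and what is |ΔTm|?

Forward: A=6 T=5 G=5 C=2 → Tm = 2·11 + 4·7 = 50°C.
Reverse: A=7 T=6 G=3 C=2 → Tm = 2·13 + 4·5 = 46°C.
|ΔTm| = |50 − 46| = 4°C, ≤ 5°C.

|ΔTm| = 4°C; the pair is acceptable.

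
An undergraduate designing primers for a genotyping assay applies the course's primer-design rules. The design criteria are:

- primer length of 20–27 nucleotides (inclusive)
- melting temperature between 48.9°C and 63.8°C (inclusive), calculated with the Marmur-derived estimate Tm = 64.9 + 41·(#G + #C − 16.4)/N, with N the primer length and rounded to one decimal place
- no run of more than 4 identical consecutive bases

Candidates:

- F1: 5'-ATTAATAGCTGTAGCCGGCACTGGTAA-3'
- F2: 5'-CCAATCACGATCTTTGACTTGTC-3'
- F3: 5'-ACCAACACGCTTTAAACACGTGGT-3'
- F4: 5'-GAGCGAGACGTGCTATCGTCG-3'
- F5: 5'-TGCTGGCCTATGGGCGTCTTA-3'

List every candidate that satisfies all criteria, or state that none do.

F1, F2, F3, F4 and F5.

F1 (27 nt, A=8 T=7 G=7 C=5): length 27 ✓; Tm = 64.9 + 41·(12 − 16.4)/27 = 58.2°C ✓; longest run = 2 ✓ — passes.
F2 (23 nt, A=5 T=8 G=3 C=7): length 23 ✓; Tm = 64.9 + 41·(10 − 16.4)/23 = 53.5°C ✓; longest run = 3 ✓ — passes.
F3 (24 nt, A=8 T=5 G=4 C=7): length 24 ✓; Tm = 64.9 + 41·(11 − 16.4)/24 = 55.7°C ✓; longest run = 3 ✓ — passes.
F4 (21 nt, A=4 T=4 G=8 C=5): length 21 ✓; Tm = 64.9 + 41·(13 − 16.4)/21 = 58.3°C ✓; longest run = 1 ✓ — passes.
F5 (21 nt, A=2 T=7 G=7 C=5): length 21 ✓; Tm = 64.9 + 41·(12 − 16.4)/21 = 56.3°C ✓; longest run = 3 ✓ — passes.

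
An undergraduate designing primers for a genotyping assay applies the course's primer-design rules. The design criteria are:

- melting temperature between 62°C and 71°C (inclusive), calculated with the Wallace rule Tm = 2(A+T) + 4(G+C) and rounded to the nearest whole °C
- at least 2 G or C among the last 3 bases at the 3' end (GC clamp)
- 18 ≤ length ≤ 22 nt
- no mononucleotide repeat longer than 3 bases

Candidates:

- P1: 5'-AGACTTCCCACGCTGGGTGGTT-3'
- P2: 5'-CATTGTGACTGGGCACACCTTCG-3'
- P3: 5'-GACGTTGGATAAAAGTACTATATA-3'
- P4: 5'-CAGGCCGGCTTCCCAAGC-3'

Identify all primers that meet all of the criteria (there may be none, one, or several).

P1 (22 nt, A=3 T=6 G=7 C=6): Tm = 2·9 + 4·13 = 70°C ✓; 3' end GTT has 1 G/C, need ≥2 ✗; length 22 ✓; longest run = 3 ✓ — fails.
P2 (23 nt, A=4 T=6 G=6 C=7): Tm = 2·10 + 4·13 = 72°C, outside 62–71°C ✗; 3' end TCG has 2 G/C ✓; length 23, outside 18–22 ✗; longest run = 3 ✓ — fails.
P3 (24 nt, A=10 T=7 G=5 C=2): Tm = 2·17 + 4·7 = 62°C ✓; 3' end ATA has 0 G/C, need ≥2 ✗; length 24, outside 18–22 ✗; longest run = 4, exceeds 3 ✗ — fails.
P4 (18 nt, A=3 T=2 G=5 C=8): Tm = 2·5 + 4·13 = 62°C ✓; 3' end AGC has 2 G/C ✓; length 18 ✓; longest run = 3 ✓ — passes.

P4 only.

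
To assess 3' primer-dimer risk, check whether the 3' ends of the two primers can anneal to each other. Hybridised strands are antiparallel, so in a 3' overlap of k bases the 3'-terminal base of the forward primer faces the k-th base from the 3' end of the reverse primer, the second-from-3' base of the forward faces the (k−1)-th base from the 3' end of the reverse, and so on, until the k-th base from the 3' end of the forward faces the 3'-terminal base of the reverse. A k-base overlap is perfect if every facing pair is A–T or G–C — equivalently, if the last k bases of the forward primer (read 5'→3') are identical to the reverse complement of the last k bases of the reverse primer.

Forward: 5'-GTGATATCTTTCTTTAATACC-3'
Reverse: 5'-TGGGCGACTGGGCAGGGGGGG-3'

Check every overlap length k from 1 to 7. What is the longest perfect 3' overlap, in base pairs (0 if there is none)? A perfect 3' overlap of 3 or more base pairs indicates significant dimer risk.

Last 7 bases (5'→3') — forward …TAATACC, reverse …GGGGGGG.
Reverse complement of the reverse primer's last 7 bases: CCCCCCC; its first k bases are the reverse complement of the reverse primer's last k bases, so a perfect k-base overlap needs the forward primer's last k bases to equal them.
Comparing (forward last k vs required): k=1: C vs C ✓; k=2: CC vs CC ✓; k=3: ACC vs CCC ✗; k=4: TACC vs CCCC ✗; k=5: ATACC vs CCCCC ✗; k=6: AATACC vs CCCCCC ✗; k=7: TAATACC vs CCCCCCC ✗.
Perfect overlaps at k = 1, 2; the largest is 2.

Longest perfect overlap: 2 complementary base pairs; below the dimer-risk threshold (threshold 3).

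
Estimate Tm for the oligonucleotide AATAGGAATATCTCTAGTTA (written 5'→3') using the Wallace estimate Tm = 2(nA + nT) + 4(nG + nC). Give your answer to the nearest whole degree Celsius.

50°C

Base counts: A=8, T=7, G=3, C=2 (length 20).
Tm = 2·(8+7) + 4·(3+2) = 2·15 + 4·5 = 30 + 20 = 50°C.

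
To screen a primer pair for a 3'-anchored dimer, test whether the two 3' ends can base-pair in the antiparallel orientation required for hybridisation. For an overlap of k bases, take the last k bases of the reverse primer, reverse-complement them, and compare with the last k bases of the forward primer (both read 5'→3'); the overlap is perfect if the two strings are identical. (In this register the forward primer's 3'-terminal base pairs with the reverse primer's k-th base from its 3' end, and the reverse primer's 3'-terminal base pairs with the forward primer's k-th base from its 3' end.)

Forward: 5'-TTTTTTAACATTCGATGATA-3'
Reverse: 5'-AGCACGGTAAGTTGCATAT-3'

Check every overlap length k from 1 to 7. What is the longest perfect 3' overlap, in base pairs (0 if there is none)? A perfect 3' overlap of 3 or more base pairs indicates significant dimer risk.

Longest perfect overlap: 3 complementary base pairs; significant dimer risk (threshold 3).

Last 7 bases (5'→3') — forward …GATGATA, reverse …TGCATAT.
Reverse complement of the reverse primer's last 7 bases: ATATGCA; its first k bases are the reverse complement of the reverse primer's last k bases, so a perfect k-base overlap needs the forward primer's last k bases to equal them.
Comparing (forward last k vs required): k=1: A vs A ✓; k=2: TA vs AT ✗; k=3: ATA vs ATA ✓; k=4: GATA vs ATAT ✗; k=5: TGATA vs ATATG ✗; k=6: ATGATA vs ATATGC ✗; k=7: GATGATA vs ATATGCA ✗.
Perfect overlaps at k = 1, 3; the largest is 3.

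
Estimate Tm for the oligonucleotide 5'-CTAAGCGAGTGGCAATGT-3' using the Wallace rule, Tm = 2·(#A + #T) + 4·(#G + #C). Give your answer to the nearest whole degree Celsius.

Base counts: A=5, T=4, G=6, C=3 (length 18).
Tm = 2·(5+4) + 4·(6+3) = 2·9 + 4·9 = 18 + 36 = 54°C.

54°C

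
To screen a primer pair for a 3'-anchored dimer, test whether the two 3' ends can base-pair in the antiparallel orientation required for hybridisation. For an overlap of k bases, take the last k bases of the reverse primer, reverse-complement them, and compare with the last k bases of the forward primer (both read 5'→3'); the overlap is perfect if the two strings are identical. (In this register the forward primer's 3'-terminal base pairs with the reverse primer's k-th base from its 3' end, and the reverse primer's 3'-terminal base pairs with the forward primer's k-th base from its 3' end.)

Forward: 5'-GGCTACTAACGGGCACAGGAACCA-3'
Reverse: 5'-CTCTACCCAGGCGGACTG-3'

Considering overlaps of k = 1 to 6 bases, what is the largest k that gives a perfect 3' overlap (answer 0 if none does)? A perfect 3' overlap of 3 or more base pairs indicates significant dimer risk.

Longest perfect overlap: 2 complementary base pairs; below the dimer-risk threshold (threshold 3).

Last 6 bases (5'→3') — forward …GAACCA, reverse …GGACTG.
Reverse complement of the reverse primer's last 6 bases: CAGTCC; its first k bases are the reverse complement of the reverse primer's last k bases, so a perfect k-base overlap needs the forward primer's last k bases to equal them.
Comparing (forward last k vs required): k=1: A vs C ✗; k=2: CA vs CA ✓; k=3: CCA vs CAG ✗; k=4: ACCA vs CAGT ✗; k=5: AACCA vs CAGTC ✗; k=6: GAACCA vs CAGTCC ✗.
Only k = 2 is perfect, so the longest perfect 3' overlap is 2.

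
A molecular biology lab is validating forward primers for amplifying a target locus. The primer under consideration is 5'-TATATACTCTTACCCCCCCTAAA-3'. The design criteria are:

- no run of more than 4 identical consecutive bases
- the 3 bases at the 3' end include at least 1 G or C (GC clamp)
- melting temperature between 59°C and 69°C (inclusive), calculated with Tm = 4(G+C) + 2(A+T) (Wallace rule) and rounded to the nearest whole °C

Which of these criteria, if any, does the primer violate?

Fails: homopolymer run, GC clamp.

Base counts: A=7, T=7, G=0, C=9 (length 23).
homopolymer run: longest run = 7, exceeds 4 ✗
GC clamp: 3' end AAA has 0 G/C, need ≥1 ✗
Tm: Tm = 2·14 + 4·9 = 64°C ✓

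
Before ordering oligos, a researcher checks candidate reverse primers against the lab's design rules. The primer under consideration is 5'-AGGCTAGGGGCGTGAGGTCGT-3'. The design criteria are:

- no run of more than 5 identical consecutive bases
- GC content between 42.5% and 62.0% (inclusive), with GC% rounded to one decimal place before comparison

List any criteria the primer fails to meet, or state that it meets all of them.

Fails: GC content.

Base counts: A=3, T=4, G=11, C=3 (length 21).
homopolymer run: longest run = 4 ✓
GC content: GC 14/21 = 66.7%, outside 42.5–62.0% ✗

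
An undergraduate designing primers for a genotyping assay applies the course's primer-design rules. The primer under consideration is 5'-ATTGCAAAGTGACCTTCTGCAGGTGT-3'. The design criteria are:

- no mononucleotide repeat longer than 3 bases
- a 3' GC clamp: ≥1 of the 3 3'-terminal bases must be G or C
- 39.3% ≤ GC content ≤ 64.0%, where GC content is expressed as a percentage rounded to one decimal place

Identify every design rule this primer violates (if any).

Base counts: A=6, T=8, G=7, C=5 (length 26).
homopolymer run: longest run = 3 ✓
GC clamp: 3' end TGT has 1 G/C ✓
GC content: GC 12/26 = 46.2% ✓

Meets all criteria.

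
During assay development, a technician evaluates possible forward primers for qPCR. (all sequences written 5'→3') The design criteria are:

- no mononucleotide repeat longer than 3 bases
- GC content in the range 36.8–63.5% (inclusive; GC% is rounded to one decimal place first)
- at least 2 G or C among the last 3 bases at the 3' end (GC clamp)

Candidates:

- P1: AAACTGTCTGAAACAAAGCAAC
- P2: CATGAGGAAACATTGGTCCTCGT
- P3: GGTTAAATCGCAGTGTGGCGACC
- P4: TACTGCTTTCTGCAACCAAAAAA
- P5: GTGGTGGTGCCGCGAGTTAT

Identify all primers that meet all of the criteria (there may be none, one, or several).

P1 (22 nt, A=11 T=3 G=3 C=5): longest run = 3 ✓; GC 8/22 = 36.4%, outside 36.8–63.5% ✗; 3' end AAC has 1 G/C, need ≥2 ✗ — fails.
P2 (23 nt, A=6 T=6 G=6 C=5): longest run = 3 ✓; GC 11/23 = 47.8% ✓; 3' end CGT has 2 G/C ✓ — passes.
P3 (23 nt, A=5 T=5 G=8 C=5): longest run = 3 ✓; GC 13/23 = 56.5% ✓; 3' end ACC has 2 G/C ✓ — passes.
P4 (23 nt, A=9 T=6 G=2 C=6): longest run = 6, exceeds 3 ✗; GC 8/23 = 34.8%, outside 36.8–63.5% ✗; 3' end AAA has 0 G/C, need ≥2 ✗ — fails.
P5 (20 nt, A=2 T=6 G=9 C=3): longest run = 2 ✓; GC 12/20 = 60.0% ✓; 3' end TAT has 0 G/C, need ≥2 ✗ — fails.

P2 and P3.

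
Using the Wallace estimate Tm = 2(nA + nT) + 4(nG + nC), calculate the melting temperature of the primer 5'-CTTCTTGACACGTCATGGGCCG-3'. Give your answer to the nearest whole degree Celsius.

Base counts: A=3, T=6, G=6, C=7 (length 22).
Tm = 2·(3+6) + 4·(6+7) = 2·9 + 4·13 = 18 + 52 = 70°C.

70°C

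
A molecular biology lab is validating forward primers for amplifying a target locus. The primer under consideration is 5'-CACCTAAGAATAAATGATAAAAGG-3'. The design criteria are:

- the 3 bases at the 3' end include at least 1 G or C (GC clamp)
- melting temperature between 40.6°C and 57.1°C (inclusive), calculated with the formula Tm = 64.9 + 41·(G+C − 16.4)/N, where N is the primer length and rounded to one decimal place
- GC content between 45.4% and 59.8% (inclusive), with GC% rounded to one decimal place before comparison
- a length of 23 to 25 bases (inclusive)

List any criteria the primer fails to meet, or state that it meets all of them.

Fails: GC content.

Base counts: A=13, T=4, G=4, C=3 (length 24).
GC clamp: 3' end AGG has 2 G/C ✓
Tm: Tm = 64.9 + 41·(7 − 16.4)/24 = 48.8°C ✓
GC content: GC 7/24 = 29.2%, outside 45.4–59.8% ✗
length: length 24 ✓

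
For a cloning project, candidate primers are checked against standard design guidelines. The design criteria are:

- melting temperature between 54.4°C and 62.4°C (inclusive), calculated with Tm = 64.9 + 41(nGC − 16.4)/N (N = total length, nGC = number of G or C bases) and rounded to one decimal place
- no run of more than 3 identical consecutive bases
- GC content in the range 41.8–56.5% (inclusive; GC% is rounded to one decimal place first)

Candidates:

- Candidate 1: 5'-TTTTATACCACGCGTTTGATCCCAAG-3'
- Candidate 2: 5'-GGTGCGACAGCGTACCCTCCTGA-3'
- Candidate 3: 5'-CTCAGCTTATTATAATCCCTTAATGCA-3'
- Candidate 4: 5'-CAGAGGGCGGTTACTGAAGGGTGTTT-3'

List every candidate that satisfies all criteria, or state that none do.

Candidate 1 (26 nt, A=6 T=9 G=4 C=7): Tm = 64.9 + 41·(11 − 16.4)/26 = 56.4°C ✓; longest run = 4, exceeds 3 ✗; GC 11/26 = 42.3% ✓ — fails.
Candidate 2 (23 nt, A=4 T=4 G=7 C=8): Tm = 64.9 + 41·(15 − 16.4)/23 = 62.4°C ✓; longest run = 3 ✓; GC 15/23 = 65.2%, outside 41.8–56.5% ✗ — fails.
Candidate 3 (27 nt, A=8 T=10 G=2 C=7): Tm = 64.9 + 41·(9 − 16.4)/27 = 53.7°C, outside 54.4–62.4°C ✗; longest run = 3 ✓; GC 9/27 = 33.3%, outside 41.8–56.5% ✗ — fails.
Candidate 4 (26 nt, A=5 T=7 G=11 C=3): Tm = 64.9 + 41·(14 − 16.4)/26 = 61.1°C ✓; longest run = 3 ✓; GC 14/26 = 53.8% ✓ — passes.

Candidate 4 only.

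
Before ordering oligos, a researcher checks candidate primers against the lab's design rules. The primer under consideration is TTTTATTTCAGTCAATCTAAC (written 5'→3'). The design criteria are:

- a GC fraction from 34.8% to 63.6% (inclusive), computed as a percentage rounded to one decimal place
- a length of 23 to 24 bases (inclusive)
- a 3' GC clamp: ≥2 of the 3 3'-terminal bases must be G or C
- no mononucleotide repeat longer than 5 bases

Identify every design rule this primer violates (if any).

Base counts: A=6, T=10, G=1, C=4 (length 21).
GC content: GC 5/21 = 23.8%, outside 34.8–63.6% ✗
length: length 21, outside 23–24 ✗
GC clamp: 3' end AAC has 1 G/C, need ≥2 ✗
homopolymer run: longest run = 4 ✓

Fails: GC content, length, GC clamp.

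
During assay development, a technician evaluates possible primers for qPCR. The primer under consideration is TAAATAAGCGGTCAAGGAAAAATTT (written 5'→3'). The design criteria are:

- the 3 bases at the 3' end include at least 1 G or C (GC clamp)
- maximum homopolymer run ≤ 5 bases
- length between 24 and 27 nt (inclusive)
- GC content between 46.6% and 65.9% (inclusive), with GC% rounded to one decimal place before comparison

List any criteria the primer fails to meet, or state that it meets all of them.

Fails: GC clamp, GC content.

Base counts: A=12, T=6, G=5, C=2 (length 25).
GC clamp: 3' end TTT has 0 G/C, need ≥1 ✗
homopolymer run: longest run = 5 ✓
length: length 25 ✓
GC content: GC 7/25 = 28.0%, outside 46.6–65.9% ✗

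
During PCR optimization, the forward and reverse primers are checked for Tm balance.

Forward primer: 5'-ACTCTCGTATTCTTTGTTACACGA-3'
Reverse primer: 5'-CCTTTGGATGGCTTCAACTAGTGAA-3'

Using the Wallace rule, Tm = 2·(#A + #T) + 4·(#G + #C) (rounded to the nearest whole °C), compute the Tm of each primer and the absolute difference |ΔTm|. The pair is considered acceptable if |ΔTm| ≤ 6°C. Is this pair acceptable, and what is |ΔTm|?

|ΔTm| = 6°C; the pair is acceptable.

Forward: A=5 T=10 G=3 C=6 → Tm = 2·15 + 4·9 = 66°C.
Reverse: A=6 T=8 G=6 C=5 → Tm = 2·14 + 4·11 = 72°C.
|ΔTm| = |66 − 72| = 6°C, ≤ 6°C.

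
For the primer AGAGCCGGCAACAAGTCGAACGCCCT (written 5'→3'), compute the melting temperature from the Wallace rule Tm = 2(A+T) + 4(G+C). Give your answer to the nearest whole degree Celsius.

Base counts: A=8, T=2, G=7, C=9 (length 26).
Tm = 2·(8+2) + 4·(7+9) = 2·10 + 4·16 = 20 + 64 = 84°C.

84°C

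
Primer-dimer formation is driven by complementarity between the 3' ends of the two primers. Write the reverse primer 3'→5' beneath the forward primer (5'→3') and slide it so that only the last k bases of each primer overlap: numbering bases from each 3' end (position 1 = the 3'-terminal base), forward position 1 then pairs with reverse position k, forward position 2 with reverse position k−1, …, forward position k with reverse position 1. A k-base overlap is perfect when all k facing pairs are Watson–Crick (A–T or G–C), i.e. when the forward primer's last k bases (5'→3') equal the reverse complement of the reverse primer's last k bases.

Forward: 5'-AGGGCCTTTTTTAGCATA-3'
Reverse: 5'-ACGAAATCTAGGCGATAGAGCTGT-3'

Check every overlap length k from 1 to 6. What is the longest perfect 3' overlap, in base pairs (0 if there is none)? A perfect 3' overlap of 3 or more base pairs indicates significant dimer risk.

Longest perfect overlap: 1 complementary base pair; below the dimer-risk threshold (threshold 3).

Last 6 bases (5'→3') — forward …AGCATA, reverse …AGCTGT.
Reverse complement of the reverse primer's last 6 bases: ACAGCT; its first k bases are the reverse complement of the reverse primer's last k bases, so a perfect k-base overlap needs the forward primer's last k bases to equal them.
Comparing (forward last k vs required): k=1: A vs A ✓; k=2: TA vs AC ✗; k=3: ATA vs ACA ✗; k=4: CATA vs ACAG ✗; k=5: GCATA vs ACAGC ✗; k=6: AGCATA vs ACAGCT ✗.
Only k = 1 is perfect, so the longest perfect 3' overlap is 1.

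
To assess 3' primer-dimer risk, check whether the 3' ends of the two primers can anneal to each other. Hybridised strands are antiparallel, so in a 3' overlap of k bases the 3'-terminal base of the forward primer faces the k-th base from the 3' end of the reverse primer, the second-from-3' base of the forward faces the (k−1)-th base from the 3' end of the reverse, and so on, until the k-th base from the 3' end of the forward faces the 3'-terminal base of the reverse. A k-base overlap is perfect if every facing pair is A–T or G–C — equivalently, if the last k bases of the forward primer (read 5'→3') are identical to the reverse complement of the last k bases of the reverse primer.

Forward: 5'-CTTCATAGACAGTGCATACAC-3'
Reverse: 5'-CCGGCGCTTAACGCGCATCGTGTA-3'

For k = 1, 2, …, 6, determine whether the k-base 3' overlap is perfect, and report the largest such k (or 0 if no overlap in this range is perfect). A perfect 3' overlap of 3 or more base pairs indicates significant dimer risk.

Last 6 bases (5'→3') — forward …ATACAC, reverse …CGTGTA.
Reverse complement of the reverse primer's last 6 bases: TACACG; its first k bases are the reverse complement of the reverse primer's last k bases, so a perfect k-base overlap needs the forward primer's last k bases to equal them.
Comparing (forward last k vs required): k=1: C vs T ✗; k=2: AC vs TA ✗; k=3: CAC vs TAC ✗; k=4: ACAC vs TACA ✗; k=5: TACAC vs TACAC ✓; k=6: ATACAC vs TACACG ✗.
Only k = 5 is perfect, so the longest perfect 3' overlap is 5.

Longest perfect overlap: 5 complementary base pairs; significant dimer risk (threshold 3).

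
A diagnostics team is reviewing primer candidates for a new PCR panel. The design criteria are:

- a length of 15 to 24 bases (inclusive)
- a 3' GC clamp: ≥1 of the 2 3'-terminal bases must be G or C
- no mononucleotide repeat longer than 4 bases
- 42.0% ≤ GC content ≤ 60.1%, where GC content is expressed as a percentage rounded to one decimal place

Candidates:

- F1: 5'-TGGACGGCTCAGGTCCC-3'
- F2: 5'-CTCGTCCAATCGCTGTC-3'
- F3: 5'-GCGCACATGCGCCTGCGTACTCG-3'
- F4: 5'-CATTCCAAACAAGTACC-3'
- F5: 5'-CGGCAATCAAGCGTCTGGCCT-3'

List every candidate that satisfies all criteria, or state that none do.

F2 only.

F1 (17 nt, A=2 T=3 G=6 C=6): length 17 ✓; 3' end CC has 2 G/C ✓; longest run = 3 ✓; GC 12/17 = 70.6%, outside 42.0–60.1% ✗ — fails.
F2 (17 nt, A=2 T=5 G=3 C=7): length 17 ✓; 3' end TC has 1 G/C ✓; longest run = 2 ✓; GC 10/17 = 58.8% ✓ — passes.
F3 (23 nt, A=3 T=4 G=7 C=9): length 23 ✓; 3' end CG has 2 G/C ✓; longest run = 2 ✓; GC 16/23 = 69.6%, outside 42.0–60.1% ✗ — fails.
F4 (17 nt, A=7 T=3 G=1 C=6): length 17 ✓; 3' end CC has 2 G/C ✓; longest run = 3 ✓; GC 7/17 = 41.2%, outside 42.0–60.1% ✗ — fails.
F5 (21 nt, A=4 T=4 G=6 C=7): length 21 ✓; 3' end CT has 1 G/C ✓; longest run = 2 ✓; GC 13/21 = 61.9%, outside 42.0–60.1% ✗ — fails.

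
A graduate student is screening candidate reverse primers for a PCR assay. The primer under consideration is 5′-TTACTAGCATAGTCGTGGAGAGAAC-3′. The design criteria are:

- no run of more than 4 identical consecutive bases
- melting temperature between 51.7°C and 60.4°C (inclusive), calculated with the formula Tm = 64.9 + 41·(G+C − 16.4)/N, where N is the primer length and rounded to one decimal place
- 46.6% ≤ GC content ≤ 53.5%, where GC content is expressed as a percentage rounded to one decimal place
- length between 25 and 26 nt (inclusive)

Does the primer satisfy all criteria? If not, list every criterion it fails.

Base counts: A=8, T=6, G=7, C=4 (length 25).
homopolymer run: longest run = 2 ✓
Tm: Tm = 64.9 + 41·(11 − 16.4)/25 = 56.0°C ✓
GC content: GC 11/25 = 44.0%, outside 46.6–53.5% ✗
length: length 25 ✓

Fails: GC content.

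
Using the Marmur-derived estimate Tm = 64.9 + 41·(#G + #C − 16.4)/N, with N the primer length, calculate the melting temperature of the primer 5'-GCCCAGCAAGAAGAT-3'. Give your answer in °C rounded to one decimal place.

41.9°C

Base counts: A=6, T=1, G=4, C=4; G+C = 8, N = 15.
Tm = 64.9 + 41·(8 − 16.4)/15 = 64.9 + -344.40/15 = 41.9°C.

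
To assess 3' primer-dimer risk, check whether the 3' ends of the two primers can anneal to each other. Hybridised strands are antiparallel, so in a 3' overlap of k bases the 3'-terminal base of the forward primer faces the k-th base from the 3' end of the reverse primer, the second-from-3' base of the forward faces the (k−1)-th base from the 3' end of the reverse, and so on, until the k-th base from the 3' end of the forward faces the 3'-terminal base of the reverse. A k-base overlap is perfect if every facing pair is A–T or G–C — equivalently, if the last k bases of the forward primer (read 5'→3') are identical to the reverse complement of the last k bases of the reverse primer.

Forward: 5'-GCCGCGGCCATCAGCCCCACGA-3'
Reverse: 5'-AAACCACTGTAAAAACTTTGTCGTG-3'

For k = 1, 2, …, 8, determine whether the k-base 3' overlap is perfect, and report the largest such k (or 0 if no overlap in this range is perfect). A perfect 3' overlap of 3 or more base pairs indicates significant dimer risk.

Last 8 bases (5'→3') — forward …CCCCACGA, reverse …TTGTCGTG.
Reverse complement of the reverse primer's last 8 bases: CACGACAA; its first k bases are the reverse complement of the reverse primer's last k bases, so a perfect k-base overlap needs the forward primer's last k bases to equal them.
Comparing (forward last k vs required): k=1: A vs C ✗; k=2: GA vs CA ✗; k=3: CGA vs CAC ✗; k=4: ACGA vs CACG ✗; k=5: CACGA vs CACGA ✓; k=6: CCACGA vs CACGAC ✗; k=7: CCCACGA vs CACGACA ✗; k=8: CCCCACGA vs CACGACAA ✗.
Only k = 5 is perfect, so the longest perfect 3' overlap is 5.

Longest perfect overlap: 5 complementary base pairs; significant dimer risk (threshold 3).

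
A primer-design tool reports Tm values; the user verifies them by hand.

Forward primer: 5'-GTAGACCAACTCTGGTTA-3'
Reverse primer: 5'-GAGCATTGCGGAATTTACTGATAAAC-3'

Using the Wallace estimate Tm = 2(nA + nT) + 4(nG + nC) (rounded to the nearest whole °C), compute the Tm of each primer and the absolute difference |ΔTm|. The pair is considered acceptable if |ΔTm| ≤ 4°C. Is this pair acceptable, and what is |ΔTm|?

|ΔTm| = 20°C; the pair is not acceptable.

Forward: A=5 T=5 G=4 C=4 → Tm = 2·10 + 4·8 = 52°C.
Reverse: A=9 T=7 G=6 C=4 → Tm = 2·16 + 4·10 = 72°C.
|ΔTm| = |52 − 72| = 20°C, > 4°C.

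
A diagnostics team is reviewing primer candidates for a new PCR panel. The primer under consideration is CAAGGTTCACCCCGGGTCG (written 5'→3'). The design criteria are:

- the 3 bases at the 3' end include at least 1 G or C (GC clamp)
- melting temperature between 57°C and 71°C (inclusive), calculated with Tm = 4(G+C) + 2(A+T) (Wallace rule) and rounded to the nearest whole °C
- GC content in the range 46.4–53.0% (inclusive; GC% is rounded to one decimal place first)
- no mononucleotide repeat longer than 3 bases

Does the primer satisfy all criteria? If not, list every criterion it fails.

Fails: GC content, homopolymer run.

Base counts: A=3, T=3, G=6, C=7 (length 19).
GC clamp: 3' end TCG has 2 G/C ✓
Tm: Tm = 2·6 + 4·13 = 64°C ✓
GC content: GC 13/19 = 68.4%, outside 46.4–53.0% ✗
homopolymer run: longest run = 4, exceeds 3 ✗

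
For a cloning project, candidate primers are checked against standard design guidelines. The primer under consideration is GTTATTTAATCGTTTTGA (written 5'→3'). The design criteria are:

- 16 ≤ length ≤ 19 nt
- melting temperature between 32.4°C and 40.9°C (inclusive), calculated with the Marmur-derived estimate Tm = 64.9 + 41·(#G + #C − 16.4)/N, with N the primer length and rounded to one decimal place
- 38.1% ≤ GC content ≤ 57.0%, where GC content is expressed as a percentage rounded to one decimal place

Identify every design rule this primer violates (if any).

Fails: GC content.

Base counts: A=4, T=10, G=3, C=1 (length 18).
length: length 18 ✓
Tm: Tm = 64.9 + 41·(4 − 16.4)/18 = 36.7°C ✓
GC content: GC 4/18 = 22.2%, outside 38.1–57.0% ✗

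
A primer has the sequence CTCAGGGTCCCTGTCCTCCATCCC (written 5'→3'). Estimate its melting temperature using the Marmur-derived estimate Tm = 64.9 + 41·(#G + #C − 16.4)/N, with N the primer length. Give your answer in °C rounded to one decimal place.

Base counts: A=2, T=6, G=4, C=12; G+C = 16, N = 24.
Tm = 64.9 + 41·(16 − 16.4)/24 = 64.9 + -16.40/24 = 64.2°C.

64.2°C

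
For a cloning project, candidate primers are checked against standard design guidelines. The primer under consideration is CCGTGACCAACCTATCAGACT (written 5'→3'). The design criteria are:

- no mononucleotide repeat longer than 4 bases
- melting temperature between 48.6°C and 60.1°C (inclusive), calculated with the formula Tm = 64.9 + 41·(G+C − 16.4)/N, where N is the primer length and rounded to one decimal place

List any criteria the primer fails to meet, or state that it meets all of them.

Base counts: A=6, T=4, G=3, C=8 (length 21).
homopolymer run: longest run = 2 ✓
Tm: Tm = 64.9 + 41·(11 − 16.4)/21 = 54.4°C ✓

Meets all criteria.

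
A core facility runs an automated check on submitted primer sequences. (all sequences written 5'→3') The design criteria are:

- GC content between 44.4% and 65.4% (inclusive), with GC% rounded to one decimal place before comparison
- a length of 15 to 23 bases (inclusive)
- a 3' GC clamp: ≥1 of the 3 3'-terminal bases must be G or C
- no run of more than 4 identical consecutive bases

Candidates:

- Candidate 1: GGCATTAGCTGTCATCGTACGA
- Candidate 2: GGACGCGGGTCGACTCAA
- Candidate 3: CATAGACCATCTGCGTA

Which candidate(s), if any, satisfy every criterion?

Candidate 1 (22 nt, A=5 T=6 G=6 C=5): GC 11/22 = 50.0% ✓; length 22 ✓; 3' end CGA has 2 G/C ✓; longest run = 2 ✓ — passes.
Candidate 2 (18 nt, A=4 T=2 G=7 C=5): GC 12/18 = 66.7%, outside 44.4–65.4% ✗; length 18 ✓; 3' end CAA has 1 G/C ✓; longest run = 3 ✓ — fails.
Candidate 3 (17 nt, A=5 T=4 G=3 C=5): GC 8/17 = 47.1% ✓; length 17 ✓; 3' end GTA has 1 G/C ✓; longest run = 2 ✓ — passes.

Candidate 1 and Candidate 3.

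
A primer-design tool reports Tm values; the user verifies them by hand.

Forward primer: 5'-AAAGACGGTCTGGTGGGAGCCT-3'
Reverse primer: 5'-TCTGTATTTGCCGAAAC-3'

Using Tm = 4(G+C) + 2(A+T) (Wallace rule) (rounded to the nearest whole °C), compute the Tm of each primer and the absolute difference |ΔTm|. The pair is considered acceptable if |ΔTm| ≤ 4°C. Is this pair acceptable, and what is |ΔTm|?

|ΔTm| = 22°C; the pair is not acceptable.

Forward: A=5 T=4 G=9 C=4 → Tm = 2·9 + 4·13 = 70°C.
Reverse: A=4 T=6 G=3 C=4 → Tm = 2·10 + 4·7 = 48°C.
|ΔTm| = |70 − 48| = 22°C, > 4°C.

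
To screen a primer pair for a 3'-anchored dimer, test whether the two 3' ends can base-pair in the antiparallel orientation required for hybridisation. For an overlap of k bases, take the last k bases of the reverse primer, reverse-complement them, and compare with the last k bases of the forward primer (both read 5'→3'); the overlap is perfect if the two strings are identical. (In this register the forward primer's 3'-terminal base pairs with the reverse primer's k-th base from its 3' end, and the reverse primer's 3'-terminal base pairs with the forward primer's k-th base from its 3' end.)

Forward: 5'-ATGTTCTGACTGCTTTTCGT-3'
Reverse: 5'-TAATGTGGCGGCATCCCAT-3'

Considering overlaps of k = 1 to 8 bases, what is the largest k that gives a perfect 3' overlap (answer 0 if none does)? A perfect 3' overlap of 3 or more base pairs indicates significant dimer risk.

Last 8 bases (5'→3') — forward …CTTTTCGT, reverse …CATCCCAT.
Reverse complement of the reverse primer's last 8 bases: ATGGGATG; its first k bases are the reverse complement of the reverse primer's last k bases, so a perfect k-base overlap needs the forward primer's last k bases to equal them.
Comparing (forward last k vs required): k=1: T vs A ✗; k=2: GT vs AT ✗; k=3: CGT vs ATG ✗; k=4: TCGT vs ATGG ✗; k=5: TTCGT vs ATGGG ✗; k=6: TTTCGT vs ATGGGA ✗; k=7: TTTTCGT vs ATGGGAT ✗; k=8: CTTTTCGT vs ATGGGATG ✗.
No overlap length from 1 to 8 is perfect, so the longest perfect 3' overlap is 0.

Longest perfect overlap: 0 complementary base pairs; below the dimer-risk threshold (threshold 3).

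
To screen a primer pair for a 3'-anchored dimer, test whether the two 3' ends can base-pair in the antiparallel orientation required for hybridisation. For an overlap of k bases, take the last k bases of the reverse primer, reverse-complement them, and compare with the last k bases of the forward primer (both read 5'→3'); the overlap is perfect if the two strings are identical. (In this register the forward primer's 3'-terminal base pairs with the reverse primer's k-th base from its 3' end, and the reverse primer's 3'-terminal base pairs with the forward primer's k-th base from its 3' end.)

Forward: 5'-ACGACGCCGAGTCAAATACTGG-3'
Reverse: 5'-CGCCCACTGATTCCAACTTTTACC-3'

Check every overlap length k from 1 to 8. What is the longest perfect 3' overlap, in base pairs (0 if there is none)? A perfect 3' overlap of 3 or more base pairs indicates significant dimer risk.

Last 8 bases (5'→3') — forward …AATACTGG, reverse …CTTTTACC.
Reverse complement of the reverse primer's last 8 bases: GGTAAAAG; its first k bases are the reverse complement of the reverse primer's last k bases, so a perfect k-base overlap needs the forward primer's last k bases to equal them.
Comparing (forward last k vs required): k=1: G vs G ✓; k=2: GG vs GG ✓; k=3: TGG vs GGT ✗; k=4: CTGG vs GGTA ✗; k=5: ACTGG vs GGTAA ✗; k=6: TACTGG vs GGTAAA ✗; k=7: ATACTGG vs GGTAAAA ✗; k=8: AATACTGG vs GGTAAAAG ✗.
Perfect overlaps at k = 1, 2; the largest is 2.

Longest perfect overlap: 2 complementary base pairs; below the dimer-risk threshold (threshold 3).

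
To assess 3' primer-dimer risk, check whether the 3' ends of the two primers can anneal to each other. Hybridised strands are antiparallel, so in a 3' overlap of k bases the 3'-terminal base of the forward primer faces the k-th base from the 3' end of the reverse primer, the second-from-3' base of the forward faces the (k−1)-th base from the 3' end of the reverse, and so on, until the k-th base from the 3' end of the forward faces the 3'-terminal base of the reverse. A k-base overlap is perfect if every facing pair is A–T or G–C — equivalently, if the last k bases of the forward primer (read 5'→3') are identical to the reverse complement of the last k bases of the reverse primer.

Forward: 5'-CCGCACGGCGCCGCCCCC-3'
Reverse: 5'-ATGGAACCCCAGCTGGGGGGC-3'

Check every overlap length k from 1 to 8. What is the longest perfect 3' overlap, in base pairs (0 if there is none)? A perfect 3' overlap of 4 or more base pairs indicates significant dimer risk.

Last 8 bases (5'→3') — forward …CCGCCCCC, reverse …TGGGGGGC.
Reverse complement of the reverse primer's last 8 bases: GCCCCCCA; its first k bases are the reverse complement of the reverse primer's last k bases, so a perfect k-base overlap needs the forward primer's last k bases to equal them.
Comparing (forward last k vs required): k=1: C vs G ✗; k=2: CC vs GC ✗; k=3: CCC vs GCC ✗; k=4: CCCC vs GCCC ✗; k=5: CCCCC vs GCCCC ✗; k=6: GCCCCC vs GCCCCC ✓; k=7: CGCCCCC vs GCCCCCC ✗; k=8: CCGCCCCC vs GCCCCCCA ✗.
Only k = 6 is perfect, so the longest perfect 3' overlap is 6.

Longest perfect overlap: 6 complementary base pairs; significant dimer risk (threshold 4).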